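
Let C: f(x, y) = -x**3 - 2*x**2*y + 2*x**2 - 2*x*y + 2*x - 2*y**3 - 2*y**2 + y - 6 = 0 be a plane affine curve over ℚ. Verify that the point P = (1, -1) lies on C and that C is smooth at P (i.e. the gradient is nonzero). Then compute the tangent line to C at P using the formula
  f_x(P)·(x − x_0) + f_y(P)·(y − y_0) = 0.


Tangent line at P: 9*x - 5*y - 14 = 0.

Step 1: f(1, -1) = 0, so P lies on C.
Step 2: partial derivatives
  f_x(x, y) = -3*x**2 - 4*x*y + 4*x - 2*y + 2, f_y(x, y) = -2*x**2 - 2*x - 6*y**2 - 4*y + 1.
  f_x(P) = 9, f_y(P) = -5 (gradient nonzero, so P is smooth).
Step 3: tangent line at P: 9·(x − 1) + -5·(y − -1) = 0.
Expanding: 9*x - 5*y - 14 = 0.


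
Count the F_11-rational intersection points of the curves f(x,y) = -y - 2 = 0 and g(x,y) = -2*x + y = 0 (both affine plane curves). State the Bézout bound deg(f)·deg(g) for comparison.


Common zeros: {(10, 9)}; count = 1; Bézout bound = 1.

deg(f) = 1, deg(g) = 1, so Bézout bound = 1.
Scan x ∈ F_11. For each x, list the y ∈ F_11 with f(x, y) ≡ 0 and those with g(x, y) ≡ 0 (mod 11); the common zeros in that column are the intersection.
  x = 0: f ≡ 0 at y ∈ {9}; g ≡ 0 at y ∈ {0}; common: ∅.
  x = 1: f ≡ 0 at y ∈ {9}; g ≡ 0 at y ∈ {2}; common: ∅.
  x = 2: f ≡ 0 at y ∈ {9}; g ≡ 0 at y ∈ {4}; common: ∅.
  x = 3: f ≡ 0 at y ∈ {9}; g ≡ 0 at y ∈ {6}; common: ∅.
  x = 4: f ≡ 0 at y ∈ {9}; g ≡ 0 at y ∈ {8}; common: ∅.
  x = 5: f ≡ 0 at y ∈ {9}; g ≡ 0 at y ∈ {10}; common: ∅.
  x = 6: f ≡ 0 at y ∈ {9}; g ≡ 0 at y ∈ {1}; common: ∅.
  x = 7: f ≡ 0 at y ∈ {9}; g ≡ 0 at y ∈ {3}; common: ∅.
  x = 8: f ≡ 0 at y ∈ {9}; g ≡ 0 at y ∈ {5}; common: ∅.
  x = 9: f ≡ 0 at y ∈ {9}; g ≡ 0 at y ∈ {7}; common: ∅.
  x = 10: f ≡ 0 at y ∈ {9}; g ≡ 0 at y ∈ {9}; common: {9}.
Collecting: common zeros = {(10, 9)}, so the count is 1.
Comparison with the Bézout bound: 1 ≤ 1 = deg(f)·deg(g), as expected for curves with no common component (the bound is attained).


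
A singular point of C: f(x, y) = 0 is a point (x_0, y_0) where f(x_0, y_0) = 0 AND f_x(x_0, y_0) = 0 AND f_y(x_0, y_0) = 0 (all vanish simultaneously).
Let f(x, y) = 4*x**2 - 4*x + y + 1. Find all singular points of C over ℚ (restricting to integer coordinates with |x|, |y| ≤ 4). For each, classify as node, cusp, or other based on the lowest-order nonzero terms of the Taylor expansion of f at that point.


No singular points in the scanned grid; C is smooth there.

Compute partial derivatives:
  f_x = 8*x - 4.
  f_y = 1.
f_y = 1 is a nonzero constant, so f_y never vanishes: no point (x, y) can satisfy f = f_x = f_y = 0. In particular no (x, y) ∈ {−4, ..., 4}² is singular; the curve is smooth.


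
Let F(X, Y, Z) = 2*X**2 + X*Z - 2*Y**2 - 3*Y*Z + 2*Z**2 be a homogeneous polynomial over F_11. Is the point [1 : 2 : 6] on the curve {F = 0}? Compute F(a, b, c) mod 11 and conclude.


F(1,2,6) ≡ 3 (mod 11); P is NOT on the curve.

Evaluate F(1, 2, 6) term-by-term (mod 11).
  2*X**2 ↦ 2·1·1·1 = 2
  X*Z ↦ 1·1·1·6 = 6
  -2*Y**2 ↦ -2·1·4·1 = -8
  -3*Y*Z ↦ -3·1·2·6 = -36
  2*Z**2 ↦ 2·1·1·36 = 72
Sum: F(1, 2, 6) = (2) + (6) + (-8) + (-36) + (72) = 36.
Reducing mod 11: 36 ≡ 3 (mod 11).
Since F(a, b, c) ≡ 3 ≠ 0 (mod 11), P does NOT lie on the curve.


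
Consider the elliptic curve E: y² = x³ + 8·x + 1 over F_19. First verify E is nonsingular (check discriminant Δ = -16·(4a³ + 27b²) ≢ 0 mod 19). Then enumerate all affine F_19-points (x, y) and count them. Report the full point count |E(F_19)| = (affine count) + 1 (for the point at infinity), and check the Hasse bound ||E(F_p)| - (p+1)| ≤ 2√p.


Affine points = {(0, 1), (0, 18), (2, 5), (2, 14), (7, 1), (7, 18), (8, 8), (8, 11), (9, 2), (9, 17), (10, 6), (10, 13), (12, 1), (12, 18), (14, 8), (14, 11), (15, 0), (16, 8), (16, 11), (18, 7), (18, 12)}; affine count = 21; |E(F_19)| = 22.

Discriminant check: Δ ∝ 4a³ + 27b² = 4·8³ + 27·1² = 4·512 + 27·1 ≡ 4 (mod 19). Nonzero ⇒ E is nonsingular.
For each x ∈ F_19, compute rhs = x³ + 8·x + 1 mod 19, then count y ∈ F_19 with y² ≡ rhs.
  x = 0: rhs = 1, matching y values: 1, 18 (2 points).
  x = 1: rhs = 10, matching y values: none (0 points).
  x = 2: rhs = 6, matching y values: 5, 14 (2 points).
  x = 3: rhs = 14, matching y values: none (0 points).
  x = 4: rhs = 2, matching y values: none (0 points).
  x = 5: rhs = 14, matching y values: none (0 points).
  x = 6: rhs = 18, matching y values: none (0 points).
  x = 7: rhs = 1, matching y values: 1, 18 (2 points).
  x = 8: rhs = 7, matching y values: 8, 11 (2 points).
  x = 9: rhs = 4, matching y values: 2, 17 (2 points).
  x = 10: rhs = 17, matching y values: 6, 13 (2 points).
  x = 11: rhs = 14, matching y values: none (0 points).
  x = 12: rhs = 1, matching y values: 1, 18 (2 points).
  x = 13: rhs = 3, matching y values: none (0 points).
  x = 14: rhs = 7, matching y values: 8, 11 (2 points).
  x = 15: rhs = 0, matching y values: 0 (1 points).
  x = 16: rhs = 7, matching y values: 8, 11 (2 points).
  x = 17: rhs = 15, matching y values: none (0 points).
  x = 18: rhs = 11, matching y values: 7, 12 (2 points).
Total affine count: 21.
Full point count |E(F_19)| = 21 + 1 = 22.
Hasse bound: |22 − (19+1)| = |2| = 2 ≤ 2√19 ≈ 8.7178 ✓.


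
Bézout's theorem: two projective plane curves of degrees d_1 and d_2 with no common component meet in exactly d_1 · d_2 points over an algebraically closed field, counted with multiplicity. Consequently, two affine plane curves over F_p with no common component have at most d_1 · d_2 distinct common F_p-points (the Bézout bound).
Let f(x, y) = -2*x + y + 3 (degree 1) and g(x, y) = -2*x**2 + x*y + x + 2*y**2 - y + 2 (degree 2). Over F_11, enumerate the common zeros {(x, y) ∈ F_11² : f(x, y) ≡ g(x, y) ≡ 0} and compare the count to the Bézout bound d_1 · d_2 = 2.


Common zeros: {(3, 3), (6, 9)}; count = 2; Bézout bound = 2.

deg(f) = 1, deg(g) = 2, so Bézout bound = 2.
Scan x ∈ F_11. For each x, list the y ∈ F_11 with f(x, y) ≡ 0 and those with g(x, y) ≡ 0 (mod 11); the common zeros in that column are the intersection.
  x = 0: f ≡ 0 at y ∈ {8}; g ≡ 0 at y ∈ ∅; common: ∅.
  x = 1: f ≡ 0 at y ∈ {10}; g ≡ 0 at y ∈ {4, 7}; common: ∅.
  x = 2: f ≡ 0 at y ∈ {1}; g ≡ 0 at y ∈ {8}; common: ∅.
  x = 3: f ≡ 0 at y ∈ {3}; g ≡ 0 at y ∈ {3, 7}; common: {3}.
  x = 4: f ≡ 0 at y ∈ {5}; g ≡ 0 at y ∈ ∅; common: ∅.
  x = 5: f ≡ 0 at y ∈ {7}; g ≡ 0 at y ∈ ∅; common: ∅.
  x = 6: f ≡ 0 at y ∈ {9}; g ≡ 0 at y ∈ {5, 9}; common: {9}.
  x = 7: f ≡ 0 at y ∈ {0}; g ≡ 0 at y ∈ {4}; common: ∅.
  x = 8: f ≡ 0 at y ∈ {2}; g ≡ 0 at y ∈ {5, 8}; common: ∅.
  x = 9: f ≡ 0 at y ∈ {4}; g ≡ 0 at y ∈ ∅; common: ∅.
  x = 10: f ≡ 0 at y ∈ {6}; g ≡ 0 at y ∈ {3, 9}; common: ∅.
Collecting: common zeros = {(3, 3), (6, 9)}, so the count is 2.
Comparison with the Bézout bound: 2 ≤ 2 = deg(f)·deg(g), as expected for curves with no common component (the bound is attained).


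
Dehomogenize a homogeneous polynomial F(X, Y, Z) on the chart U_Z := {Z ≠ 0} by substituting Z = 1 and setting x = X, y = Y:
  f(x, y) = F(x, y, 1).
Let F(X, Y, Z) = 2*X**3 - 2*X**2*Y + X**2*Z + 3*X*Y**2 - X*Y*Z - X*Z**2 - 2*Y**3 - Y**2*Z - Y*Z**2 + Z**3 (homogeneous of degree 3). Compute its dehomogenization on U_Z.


f(x, y) = 2*x**3 - 2*x**2*y + x**2 + 3*x*y**2 - x*y - x - 2*y**3 - y**2 - y + 1

On U_Z we set Z = 1. Each monomial c·X^i·Y^j·Z^k in F becomes c·x^i·y^j·1^k = c·x^i·y^j.
Substituting Z = 1: F(X, Y, 1) = 2*x**3 - 2*x**2*y + x**2 + 3*x*y**2 - x*y - x - 2*y**3 - y**2 - y + 1.
Note: deg(f) ≤ deg(F) = 3; strict inequality happens when F is divisible by Z (lost terms).


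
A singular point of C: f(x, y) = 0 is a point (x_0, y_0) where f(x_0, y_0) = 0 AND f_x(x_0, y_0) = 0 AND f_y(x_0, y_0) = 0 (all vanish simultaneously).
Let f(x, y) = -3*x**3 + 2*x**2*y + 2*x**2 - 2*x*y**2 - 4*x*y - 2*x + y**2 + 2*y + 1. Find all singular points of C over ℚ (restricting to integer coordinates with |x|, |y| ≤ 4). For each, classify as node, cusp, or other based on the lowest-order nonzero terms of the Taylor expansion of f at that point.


Singular points: {(0, -1)}; classification: cusp.

Compute partial derivatives:
  f_x = -9*x**2 + 4*x*y + 4*x - 2*y**2 - 4*y - 2.
  f_y = 2*x**2 - 4*x*y - 4*x + 2*y + 2.
Scan x_0 ∈ {−4, ..., 4}. For each x_0, f_y(x_0, y) is a polynomial in y; find its integer roots y ∈ {−4, ..., 4}, then test f_x and f at those candidates.
  x = -4: f_y(-4, y) = 18*y + 50; no integer root y with |y| ≤ 4.
  x = -3: f_y(-3, y) = 14*y + 32; no integer root y with |y| ≤ 4.
  x = -2: f_y(-2, y) = 10*y + 18; no integer root y with |y| ≤ 4.
  x = -1: f_y(-1, y) = 6*y + 8; no integer root y with |y| ≤ 4.
  x = 0: f_y(0, y) = 2*y + 2; vanishes at y ∈ {-1}. (0, -1): f_x = 0, f = 0 — SINGULAR.
  x = 1: f_y(1, y) = -2*y; vanishes at y ∈ {0}. (1, 0): f_x = -7 ≠ 0.
  x = 2: f_y(2, y) = 2 - 6*y; no integer root y with |y| ≤ 4.
  x = 3: f_y(3, y) = 8 - 10*y; no integer root y with |y| ≤ 4.
  x = 4: f_y(4, y) = 18 - 14*y; no integer root y with |y| ≤ 4.
Only singular point on the grid: (0, -1).
Classify: substitute x = 0 + u, y = -1 + v and expand: f = -3*u**3 + 2*u**2*v - 2*u*v**2 + v**2.
No constant or linear terms (consistent with a singular point). Quadratic part: v**2. Cubic part: -3*u**3 + 2*u**2*v - 2*u*v**2.
The quadratic part v**2 is a perfect square, so there is a single (double) tangent line v = 0, i.e. y = -1. Restricting the cubic part to that line (v = 0) leaves -3*u**3 ≠ 0, so f is not divisible by v and the branch is v² ≈ 3*u**3 to lowest order — this is a cusp.
Classification: cusp.


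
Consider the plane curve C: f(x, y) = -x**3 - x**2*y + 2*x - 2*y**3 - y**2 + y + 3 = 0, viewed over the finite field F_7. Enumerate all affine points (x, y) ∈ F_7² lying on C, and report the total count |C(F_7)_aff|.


Affine F_7-points: {(1, 4), (2, 1), (3, 3), (4, 3), (5, 0), (6, 5)}; count = 6.

For each of the 49 pairs (x, y) ∈ F_7², evaluate f(x, y) mod 7. Record the zeros.
  x = 0: [0↦3, 1↦1, 2↦6, 3↦6, 4↦3, 5↦6, 6↦3]  zeros at y ∈ ∅
  x = 1: [0↦4, 1↦1, 2↦5, 3↦4, 4↦0, 5↦2, 6↦5]  zeros at y ∈ {4}
  x = 2: [0↦6, 1↦0, 2↦1, 3↦4, 4↦4, 5↦3, 6↦3]  zeros at y ∈ {1}
  x = 3: [0↦3, 1↦6, 2↦2, 3↦0, 4↦2, 5↦3, 6↦5]  zeros at y ∈ {3}
  x = 4: [0↦3, 1↦6, 2↦2, 3↦0, 4↦2, 5↦3, 6↦5]  zeros at y ∈ {3}
  x = 5: [0↦0, 1↦1, 2↦2, 3↦5, 4↦5, 5↦4, 6↦4]  zeros at y ∈ {0}
  x = 6: [0↦2, 1↦6, 2↦3, 3↦2, 4↦5, 5↦0, 6↦3]  zeros at y ∈ {5}
Collecting zeros: affine points = {(1, 4), (2, 1), (3, 3), (4, 3), (5, 0), (6, 5)}.
Total count |C(F_7)_aff| = 6.


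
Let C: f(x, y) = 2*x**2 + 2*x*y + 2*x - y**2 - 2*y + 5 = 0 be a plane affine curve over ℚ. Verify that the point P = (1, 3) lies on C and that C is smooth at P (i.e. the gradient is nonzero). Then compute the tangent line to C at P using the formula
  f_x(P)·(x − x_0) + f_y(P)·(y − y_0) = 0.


Tangent line at P: 12*x - 6*y + 6 = 0.

Step 1: f(1, 3) = 0, so P lies on C.
Step 2: partial derivatives
  f_x(x, y) = 4*x + 2*y + 2, f_y(x, y) = 2*x - 2*y - 2.
  f_x(P) = 12, f_y(P) = -6 (gradient nonzero, so P is smooth).
Step 3: tangent line at P: 12·(x − 1) + -6·(y − 3) = 0.
Expanding: 12*x - 6*y + 6 = 0.


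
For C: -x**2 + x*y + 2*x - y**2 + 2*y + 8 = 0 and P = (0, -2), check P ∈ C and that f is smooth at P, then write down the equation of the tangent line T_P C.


Tangent line at P: 6*y + 12 = 0.

Step 1: f(0, -2) = 0, so P lies on C.
Step 2: partial derivatives
  f_x(x, y) = -2*x + y + 2, f_y(x, y) = x - 2*y + 2.
  f_x(P) = 0, f_y(P) = 6 (gradient nonzero, so P is smooth).
Step 3: tangent line at P: 0·(x − 0) + 6·(y − -2) = 0.
Expanding: 6*y + 12 = 0.


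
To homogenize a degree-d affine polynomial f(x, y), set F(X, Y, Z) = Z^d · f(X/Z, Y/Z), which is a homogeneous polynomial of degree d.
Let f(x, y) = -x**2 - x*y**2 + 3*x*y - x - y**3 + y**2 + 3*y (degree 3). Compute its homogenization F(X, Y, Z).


F(X, Y, Z) = -X**2*Z - X*Y**2 + 3*X*Y*Z - X*Z**2 - Y**3 + Y**2*Z + 3*Y*Z**2

deg(f) = 3.
Substitute x = X/Z, y = Y/Z into f, then multiply by Z^3.
  monomial -1·x^2·y^0 ↦ -1·X^2·Y^0·Z^1.
  monomial -1·x^1·y^2 ↦ -1·X^1·Y^2·Z^0.
  monomial 3·x^1·y^1 ↦ 3·X^1·Y^1·Z^1.
  monomial -1·x^1·y^0 ↦ -1·X^1·Y^0·Z^2.
  monomial -1·x^0·y^3 ↦ -1·X^0·Y^3·Z^0.
  monomial 1·x^0·y^2 ↦ 1·X^0·Y^2·Z^1.
  monomial 3·x^0·y^1 ↦ 3·X^0·Y^1·Z^2.
Collecting: F(X, Y, Z) = -X**2*Z - X*Y**2 + 3*X*Y*Z - X*Z**2 - Y**3 + Y**2*Z + 3*Y*Z**2.


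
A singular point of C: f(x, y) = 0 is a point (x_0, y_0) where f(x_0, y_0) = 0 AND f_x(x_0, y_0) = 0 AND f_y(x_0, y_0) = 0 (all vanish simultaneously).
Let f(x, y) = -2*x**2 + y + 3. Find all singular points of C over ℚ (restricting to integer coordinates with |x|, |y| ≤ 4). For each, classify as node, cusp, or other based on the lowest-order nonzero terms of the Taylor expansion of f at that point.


No singular points in the scanned grid; C is smooth there.

Compute partial derivatives:
  f_x = -4*x.
  f_y = 1.
f_y = 1 is a nonzero constant, so f_y never vanishes: no point (x, y) can satisfy f = f_x = f_y = 0. In particular no (x, y) ∈ {−4, ..., 4}² is singular; the curve is smooth.


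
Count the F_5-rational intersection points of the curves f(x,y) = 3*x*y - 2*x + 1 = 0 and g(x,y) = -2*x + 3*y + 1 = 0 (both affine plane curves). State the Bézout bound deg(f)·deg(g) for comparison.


Common zeros: {(1, 2), (3, 0)}; count = 2; Bézout bound = 2.

deg(f) = 2, deg(g) = 1, so Bézout bound = 2.
Scan x ∈ F_5. For each x, list the y ∈ F_5 with f(x, y) ≡ 0 and those with g(x, y) ≡ 0 (mod 5); the common zeros in that column are the intersection.
  x = 0: f ≡ 0 at y ∈ ∅; g ≡ 0 at y ∈ {3}; common: ∅.
  x = 1: f ≡ 0 at y ∈ {2}; g ≡ 0 at y ∈ {2}; common: {2}.
  x = 2: f ≡ 0 at y ∈ {3}; g ≡ 0 at y ∈ {1}; common: ∅.
  x = 3: f ≡ 0 at y ∈ {0}; g ≡ 0 at y ∈ {0}; common: {0}.
  x = 4: f ≡ 0 at y ∈ {1}; g ≡ 0 at y ∈ {4}; common: ∅.
Collecting: common zeros = {(1, 2), (3, 0)}, so the count is 2.
Comparison with the Bézout bound: 2 ≤ 2 = deg(f)·deg(g), as expected for curves with no common component (the bound is attained).


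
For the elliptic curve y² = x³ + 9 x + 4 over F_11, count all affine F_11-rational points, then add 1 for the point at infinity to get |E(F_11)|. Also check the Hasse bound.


Affine points = {(0, 2), (0, 9), (1, 5), (1, 6), (3, 5), (3, 6), (4, 4), (4, 7), (5, 3), (5, 8), (7, 5), (7, 6), (8, 4), (8, 7), (9, 0), (10, 4), (10, 7)}; affine count = 17; |E(F_11)| = 18.

Discriminant check: Δ ∝ 4a³ + 27b² = 4·9³ + 27·4² = 4·729 + 27·16 ≡ 4 (mod 11). Nonzero ⇒ E is nonsingular.
For each x ∈ F_11, compute rhs = x³ + 9·x + 4 mod 11, then count y ∈ F_11 with y² ≡ rhs.
  x = 0: rhs = 4, matching y values: 2, 9 (2 points).
  x = 1: rhs = 3, matching y values: 5, 6 (2 points).
  x = 2: rhs = 8, matching y values: none (0 points).
  x = 3: rhs = 3, matching y values: 5, 6 (2 points).
  x = 4: rhs = 5, matching y values: 4, 7 (2 points).
  x = 5: rhs = 9, matching y values: 3, 8 (2 points).
  x = 6: rhs = 10, matching y values: none (0 points).
  x = 7: rhs = 3, matching y values: 5, 6 (2 points).
  x = 8: rhs = 5, matching y values: 4, 7 (2 points).
  x = 9: rhs = 0, matching y values: 0 (1 points).
  x = 10: rhs = 5, matching y values: 4, 7 (2 points).
Total affine count: 17.
Full point count |E(F_11)| = 17 + 1 = 18.
Hasse bound: |18 − (11+1)| = |6| = 6 ≤ 2√11 ≈ 6.6332 ✓.


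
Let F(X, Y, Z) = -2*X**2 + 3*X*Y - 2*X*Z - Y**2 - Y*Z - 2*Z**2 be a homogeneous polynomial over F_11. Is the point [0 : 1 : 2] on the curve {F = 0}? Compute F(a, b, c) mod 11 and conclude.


F(0,1,2) ≡ 0 (mod 11); P is on the curve.

Evaluate F(0, 1, 2) term-by-term (mod 11).
  -2*X**2 ↦ -2·0·1·1 = 0
  3*X*Y ↦ 3·0·1·1 = 0
  -2*X*Z ↦ -2·0·1·2 = 0
  -Y**2 ↦ -1·1·1·1 = -1
  -Y*Z ↦ -1·1·1·2 = -2
  -2*Z**2 ↦ -2·1·1·4 = -8
Sum: F(0, 1, 2) = (0) + (0) + (0) + (-1) + (-2) + (-8) = -11.
Reducing mod 11: -11 ≡ 0 (mod 11).
Since F(a, b, c) ≡ 0 (mod 11), P lies on the curve.


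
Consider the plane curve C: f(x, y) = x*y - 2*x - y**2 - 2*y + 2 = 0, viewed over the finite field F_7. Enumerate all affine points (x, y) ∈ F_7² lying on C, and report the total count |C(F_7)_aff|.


Affine F_7-points: {(1, 0), (1, 6), (4, 4), (4, 5), (6, 1), (6, 3)}; count = 6.

For each of the 49 pairs (x, y) ∈ F_7², evaluate f(x, y) mod 7. Record the zeros.
  x = 0: [0↦2, 1↦6, 2↦1, 3↦1, 4↦6, 5↦2, 6↦3]  zeros at y ∈ ∅
  x = 1: [0↦0, 1↦5, 2↦1, 3↦2, 4↦1, 5↦5, 6↦0]  zeros at y ∈ {0, 6}
  x = 2: [0↦5, 1↦4, 2↦1, 3↦3, 4↦3, 5↦1, 6↦4]  zeros at y ∈ ∅
  x = 3: [0↦3, 1↦3, 2↦1, 3↦4, 4↦5, 5↦4, 6↦1]  zeros at y ∈ ∅
  x = 4: [0↦1, 1↦2, 2↦1, 3↦5, 4↦0, 5↦0, 6↦5]  zeros at y ∈ {4, 5}
  x = 5: [0↦6, 1↦1, 2↦1, 3↦6, 4↦2, 5↦3, 6↦2]  zeros at y ∈ ∅
  x = 6: [0↦4, 1↦0, 2↦1, 3↦0, 4↦4, 5↦6, 6↦6]  zeros at y ∈ {1, 3}
Collecting zeros: affine points = {(1, 0), (1, 6), (4, 4), (4, 5), (6, 1), (6, 3)}.
Total count |C(F_7)_aff| = 6.


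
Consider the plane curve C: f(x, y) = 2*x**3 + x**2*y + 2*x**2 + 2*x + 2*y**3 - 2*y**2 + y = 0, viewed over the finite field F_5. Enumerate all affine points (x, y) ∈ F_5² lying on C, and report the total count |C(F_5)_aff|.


Affine F_5-points: {(0, 0), (0, 2), (0, 4), (1, 4), (4, 1), (4, 2), (4, 3)}; count = 7.

For each of the 25 pairs (x, y) ∈ F_5², evaluate f(x, y) mod 5. Record the zeros.
  x = 0: [0↦0, 1↦1, 2↦0, 3↦4, 4↦0]  zeros at y ∈ {0, 2, 4}
  x = 1: [0↦1, 1↦3, 2↦3, 3↦3, 4↦0]  zeros at y ∈ {4}
  x = 2: [0↦3, 1↦3, 2↦1, 3↦4, 4↦4]  zeros at y ∈ ∅
  x = 3: [0↦3, 1↦3, 2↦1, 3↦4, 4↦4]  zeros at y ∈ ∅
  x = 4: [0↦3, 1↦0, 2↦0, 3↦0, 4↦2]  zeros at y ∈ {1, 2, 3}
Collecting zeros: affine points = {(0, 0), (0, 2), (0, 4), (1, 4), (4, 1), (4, 2), (4, 3)}.
Total count |C(F_5)_aff| = 7.


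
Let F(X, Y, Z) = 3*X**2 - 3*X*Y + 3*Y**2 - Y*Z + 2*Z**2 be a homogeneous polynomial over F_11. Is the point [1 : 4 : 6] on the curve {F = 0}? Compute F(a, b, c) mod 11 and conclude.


F(1,4,6) ≡ 10 (mod 11); P is NOT on the curve.

Evaluate F(1, 4, 6) term-by-term (mod 11).
  3*X**2 ↦ 3·1·1·1 = 3
  -3*X*Y ↦ -3·1·4·1 = -12
  3*Y**2 ↦ 3·1·16·1 = 48
  -Y*Z ↦ -1·1·4·6 = -24
  2*Z**2 ↦ 2·1·1·36 = 72
Sum: F(1, 4, 6) = (3) + (-12) + (48) + (-24) + (72) = 87.
Reducing mod 11: 87 ≡ 10 (mod 11).
Since F(a, b, c) ≡ 10 ≠ 0 (mod 11), P does NOT lie on the curve.


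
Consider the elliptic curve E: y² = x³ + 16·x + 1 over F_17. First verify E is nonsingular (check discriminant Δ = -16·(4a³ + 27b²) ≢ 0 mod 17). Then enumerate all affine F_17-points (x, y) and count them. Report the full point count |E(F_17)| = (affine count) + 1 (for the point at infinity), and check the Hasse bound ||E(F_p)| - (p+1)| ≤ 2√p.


Affine points = {(0, 1), (0, 16), (1, 1), (1, 16), (3, 5), (3, 12), (5, 6), (5, 11), (12, 0), (13, 3), (13, 14), (16, 1), (16, 16)}; affine count = 13; |E(F_17)| = 14.

Discriminant check: Δ ∝ 4a³ + 27b² = 4·16³ + 27·1² = 4·4096 + 27·1 ≡ 6 (mod 17). Nonzero ⇒ E is nonsingular.
For each x ∈ F_17, compute rhs = x³ + 16·x + 1 mod 17, then count y ∈ F_17 with y² ≡ rhs.
  x = 0: rhs = 1, matching y values: 1, 16 (2 points).
  x = 1: rhs = 1, matching y values: 1, 16 (2 points).
  x = 2: rhs = 7, matching y values: none (0 points).
  x = 3: rhs = 8, matching y values: 5, 12 (2 points).
  x = 4: rhs = 10, matching y values: none (0 points).
  x = 5: rhs = 2, matching y values: 6, 11 (2 points).
  x = 6: rhs = 7, matching y values: none (0 points).
  x = 7: rhs = 14, matching y values: none (0 points).
  x = 8: rhs = 12, matching y values: none (0 points).
  x = 9: rhs = 7, matching y values: none (0 points).
  x = 10: rhs = 5, matching y values: none (0 points).
  x = 11: rhs = 12, matching y values: none (0 points).
  x = 12: rhs = 0, matching y values: 0 (1 points).
  x = 13: rhs = 9, matching y values: 3, 14 (2 points).
  x = 14: rhs = 11, matching y values: none (0 points).
  x = 15: rhs = 12, matching y values: none (0 points).
  x = 16: rhs = 1, matching y values: 1, 16 (2 points).
Total affine count: 13.
Full point count |E(F_17)| = 13 + 1 = 14.
Hasse bound: |14 − (17+1)| = |-4| = 4 ≤ 2√17 ≈ 8.2462 ✓.


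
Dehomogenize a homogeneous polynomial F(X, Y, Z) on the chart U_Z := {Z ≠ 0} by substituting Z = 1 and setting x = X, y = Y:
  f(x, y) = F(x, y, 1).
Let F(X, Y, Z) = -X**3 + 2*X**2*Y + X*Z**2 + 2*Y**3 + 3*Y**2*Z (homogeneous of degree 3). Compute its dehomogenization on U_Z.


f(x, y) = -x**3 + 2*x**2*y + x + 2*y**3 + 3*y**2

On U_Z we set Z = 1. Each monomial c·X^i·Y^j·Z^k in F becomes c·x^i·y^j·1^k = c·x^i·y^j.
Substituting Z = 1: F(X, Y, 1) = -x**3 + 2*x**2*y + x + 2*y**3 + 3*y**2.
Note: deg(f) ≤ deg(F) = 3; strict inequality happens when F is divisible by Z (lost terms).


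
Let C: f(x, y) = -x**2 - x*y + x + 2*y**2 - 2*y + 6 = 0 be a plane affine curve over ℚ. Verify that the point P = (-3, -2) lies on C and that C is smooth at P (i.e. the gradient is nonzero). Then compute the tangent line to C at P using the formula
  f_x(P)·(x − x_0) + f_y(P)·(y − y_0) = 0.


Tangent line at P: 9*x - 7*y + 13 = 0.

Step 1: f(-3, -2) = 0, so P lies on C.
Step 2: partial derivatives
  f_x(x, y) = -2*x - y + 1, f_y(x, y) = -x + 4*y - 2.
  f_x(P) = 9, f_y(P) = -7 (gradient nonzero, so P is smooth).
Step 3: tangent line at P: 9·(x − -3) + -7·(y − -2) = 0.
Expanding: 9*x - 7*y + 13 = 0.


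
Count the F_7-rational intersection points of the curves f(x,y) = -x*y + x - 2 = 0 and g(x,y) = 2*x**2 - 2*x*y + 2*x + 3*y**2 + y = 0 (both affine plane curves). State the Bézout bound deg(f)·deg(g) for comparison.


Common zeros: ∅; count = 0; Bézout bound = 4.

deg(f) = 2, deg(g) = 2, so Bézout bound = 4.
Scan x ∈ F_7. For each x, list the y ∈ F_7 with f(x, y) ≡ 0 and those with g(x, y) ≡ 0 (mod 7); the common zeros in that column are the intersection.
  x = 0: f ≡ 0 at y ∈ ∅; g ≡ 0 at y ∈ {0, 2}; common: ∅.
  x = 1: f ≡ 0 at y ∈ {6}; g ≡ 0 at y ∈ {2, 3}; common: ∅.
  x = 2: f ≡ 0 at y ∈ {0}; g ≡ 0 at y ∈ ∅; common: ∅.
  x = 3: f ≡ 0 at y ∈ {5}; g ≡ 0 at y ∈ ∅; common: ∅.
  x = 4: f ≡ 0 at y ∈ {4}; g ≡ 0 at y ∈ ∅; common: ∅.
  x = 5: f ≡ 0 at y ∈ {2}; g ≡ 0 at y ∈ ∅; common: ∅.
  x = 6: f ≡ 0 at y ∈ {3}; g ≡ 0 at y ∈ {0, 6}; common: ∅.
Collecting: common zeros = ∅, so the count is 0.
Comparison with the Bézout bound: 0 ≤ 4 = deg(f)·deg(g), as expected for curves with no common component (the affine F_7-count falls short of the bound because intersections may lie at infinity, over extension fields, or carry multiplicity).


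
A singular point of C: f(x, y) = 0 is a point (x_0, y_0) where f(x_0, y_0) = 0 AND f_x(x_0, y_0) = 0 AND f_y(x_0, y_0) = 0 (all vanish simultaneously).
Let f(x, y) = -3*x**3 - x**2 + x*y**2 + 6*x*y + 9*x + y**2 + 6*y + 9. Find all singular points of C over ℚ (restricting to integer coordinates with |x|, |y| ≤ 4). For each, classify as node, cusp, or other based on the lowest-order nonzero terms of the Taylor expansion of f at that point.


Singular points: {(0, -3)}; classification: node.

Compute partial derivatives:
  f_x = -9*x**2 - 2*x + y**2 + 6*y + 9.
  f_y = 2*x*y + 6*x + 2*y + 6.
Scan x_0 ∈ {−4, ..., 4}. For each x_0, f_y(x_0, y) is a polynomial in y; find its integer roots y ∈ {−4, ..., 4}, then test f_x and f at those candidates.
  x = -4: f_y(-4, y) = -6*y - 18; vanishes at y ∈ {-3}. (-4, -3): f_x = -136 ≠ 0.
  x = -3: f_y(-3, y) = -4*y - 12; vanishes at y ∈ {-3}. (-3, -3): f_x = -75 ≠ 0.
  x = -2: f_y(-2, y) = -2*y - 6; vanishes at y ∈ {-3}. (-2, -3): f_x = -32 ≠ 0.
  x = -1: f_y(-1, y) = 0; vanishes at y ∈ {-4, -3, -2, -1, 0, 1, 2, 3, 4}. (-1, -4): f_x = -6 ≠ 0; (-1, -3): f_x = -7 ≠ 0; (-1, -2): f_x = -6 ≠ 0; (-1, -1): f_x = -3 ≠ 0; (-1, 0): f_x = 2 ≠ 0; (-1, 1): f_x = 9 ≠ 0; (-1, 2): f_x = 18 ≠ 0; (-1, 3): f_x = 29 ≠ 0; (-1, 4): f_x = 42 ≠ 0.
  x = 0: f_y(0, y) = 2*y + 6; vanishes at y ∈ {-3}. (0, -3): f_x = 0, f = 0 — SINGULAR.
  x = 1: f_y(1, y) = 4*y + 12; vanishes at y ∈ {-3}. (1, -3): f_x = -11 ≠ 0.
  x = 2: f_y(2, y) = 6*y + 18; vanishes at y ∈ {-3}. (2, -3): f_x = -40 ≠ 0.
  x = 3: f_y(3, y) = 8*y + 24; vanishes at y ∈ {-3}. (3, -3): f_x = -87 ≠ 0.
  x = 4: f_y(4, y) = 10*y + 30; vanishes at y ∈ {-3}. (4, -3): f_x = -152 ≠ 0.
Only singular point on the grid: (0, -3).
Classify: substitute x = 0 + u, y = -3 + v and expand: f = -3*u**3 - u**2 + u*v**2 + v**2.
No constant or linear terms (consistent with a singular point). Quadratic part: -u**2 + v**2. Cubic part: -3*u**3 + u*v**2.
The quadratic part v**2 - u**2 = (v − u)(v + u) splits into two distinct linear factors, so there are two distinct tangent lines y − -3 = ±(x − 0) — this is a node (ordinary double point).
Classification: node.


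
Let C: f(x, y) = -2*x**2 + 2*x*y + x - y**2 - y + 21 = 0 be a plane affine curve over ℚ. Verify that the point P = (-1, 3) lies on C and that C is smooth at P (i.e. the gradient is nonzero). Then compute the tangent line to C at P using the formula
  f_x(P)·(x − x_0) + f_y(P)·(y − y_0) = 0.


Tangent line at P: 11*x - 9*y + 38 = 0.

Step 1: f(-1, 3) = 0, so P lies on C.
Step 2: partial derivatives
  f_x(x, y) = -4*x + 2*y + 1, f_y(x, y) = 2*x - 2*y - 1.
  f_x(P) = 11, f_y(P) = -9 (gradient nonzero, so P is smooth).
Step 3: tangent line at P: 11·(x − -1) + -9·(y − 3) = 0.
Expanding: 11*x - 9*y + 38 = 0.


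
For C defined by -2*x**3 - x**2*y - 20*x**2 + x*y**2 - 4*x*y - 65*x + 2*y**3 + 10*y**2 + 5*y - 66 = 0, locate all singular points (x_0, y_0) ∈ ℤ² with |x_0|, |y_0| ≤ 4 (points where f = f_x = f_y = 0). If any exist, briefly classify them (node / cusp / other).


Singular points: {(-3, -1)}; classification: node.

Compute partial derivatives:
  f_x = -6*x**2 - 2*x*y - 40*x + y**2 - 4*y - 65.
  f_y = -x**2 + 2*x*y - 4*x + 6*y**2 + 20*y + 5.
Scan x_0 ∈ {−4, ..., 4}. For each x_0, f_y(x_0, y) is a polynomial in y; find its integer roots y ∈ {−4, ..., 4}, then test f_x and f at those candidates.
  x = -4: f_y(-4, y) = 6*y**2 + 12*y + 5; no integer root y with |y| ≤ 4.
  x = -3: f_y(-3, y) = 6*y**2 + 14*y + 8; vanishes at y ∈ {-1}. (-3, -1): f_x = 0, f = 0 — SINGULAR.
  x = -2: f_y(-2, y) = 6*y**2 + 16*y + 9; no integer root y with |y| ≤ 4.
  x = -1: f_y(-1, y) = 6*y**2 + 18*y + 8; no integer root y with |y| ≤ 4.
  x = 0: f_y(0, y) = 6*y**2 + 20*y + 5; no integer root y with |y| ≤ 4.
  x = 1: f_y(1, y) = 6*y**2 + 22*y; vanishes at y ∈ {0}. (1, 0): f_x = -111 ≠ 0.
  x = 2: f_y(2, y) = 6*y**2 + 24*y - 7; no integer root y with |y| ≤ 4.
  x = 3: f_y(3, y) = 6*y**2 + 26*y - 16; no integer root y with |y| ≤ 4.
  x = 4: f_y(4, y) = 6*y**2 + 28*y - 27; no integer root y with |y| ≤ 4.
Only singular point on the grid: (-3, -1).
Classify: substitute x = -3 + u, y = -1 + v and expand: f = -2*u**3 - u**2*v - u**2 + u*v**2 + 2*v**3 + v**2.
No constant or linear terms (consistent with a singular point). Quadratic part: -u**2 + v**2. Cubic part: -2*u**3 - u**2*v + u*v**2 + 2*v**3.
The quadratic part v**2 - u**2 = (v − u)(v + u) splits into two distinct linear factors, so there are two distinct tangent lines y − -1 = ±(x − -3) — this is a node (ordinary double point).
Classification: node.


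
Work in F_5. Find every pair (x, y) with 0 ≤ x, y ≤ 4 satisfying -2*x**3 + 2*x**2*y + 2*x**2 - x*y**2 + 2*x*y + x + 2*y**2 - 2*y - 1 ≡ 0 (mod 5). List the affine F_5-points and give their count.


Affine F_5-points: {(1, 0), (1, 3), (4, 2)}; count = 3.

For each of the 25 pairs (x, y) ∈ F_5², evaluate f(x, y) mod 5. Record the zeros.
  x = 0: [0↦4, 1↦4, 2↦3, 3↦1, 4↦3]  zeros at y ∈ ∅
  x = 1: [0↦0, 1↦3, 2↦3, 3↦0, 4↦4]  zeros at y ∈ {0, 3}
  x = 2: [0↦3, 1↦3, 2↦3, 3↦3, 4↦3]  zeros at y ∈ ∅
  x = 3: [0↦1, 1↦2, 2↦1, 3↦3, 4↦3]  zeros at y ∈ ∅
  x = 4: [0↦2, 1↦3, 2↦0, 3↦3, 4↦2]  zeros at y ∈ {2}
Collecting zeros: affine points = {(1, 0), (1, 3), (4, 2)}.
Total count |C(F_5)_aff| = 3.


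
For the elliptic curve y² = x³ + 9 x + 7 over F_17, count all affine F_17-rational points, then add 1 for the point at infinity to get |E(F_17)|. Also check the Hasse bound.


Affine points = {(1, 0), (2, 4), (2, 13), (8, 8), (8, 9), (9, 1), (9, 16), (10, 3), (10, 14), (11, 3), (11, 14), (13, 3), (13, 14), (14, 2), (14, 15), (15, 7), (15, 10)}; affine count = 17; |E(F_17)| = 18.

Discriminant check: Δ ∝ 4a³ + 27b² = 4·9³ + 27·7² = 4·729 + 27·49 ≡ 6 (mod 17). Nonzero ⇒ E is nonsingular.
For each x ∈ F_17, compute rhs = x³ + 9·x + 7 mod 17, then count y ∈ F_17 with y² ≡ rhs.
  x = 0: rhs = 7, matching y values: none (0 points).
  x = 1: rhs = 0, matching y values: 0 (1 points).
  x = 2: rhs = 16, matching y values: 4, 13 (2 points).
  x = 3: rhs = 10, matching y values: none (0 points).
  x = 4: rhs = 5, matching y values: none (0 points).
  x = 5: rhs = 7, matching y values: none (0 points).
  x = 6: rhs = 5, matching y values: none (0 points).
  x = 7: rhs = 5, matching y values: none (0 points).
  x = 8: rhs = 13, matching y values: 8, 9 (2 points).
  x = 9: rhs = 1, matching y values: 1, 16 (2 points).
  x = 10: rhs = 9, matching y values: 3, 14 (2 points).
  x = 11: rhs = 9, matching y values: 3, 14 (2 points).
  x = 12: rhs = 7, matching y values: none (0 points).
  x = 13: rhs = 9, matching y values: 3, 14 (2 points).
  x = 14: rhs = 4, matching y values: 2, 15 (2 points).
  x = 15: rhs = 15, matching y values: 7, 10 (2 points).
  x = 16: rhs = 14, matching y values: none (0 points).
Total affine count: 17.
Full point count |E(F_17)| = 17 + 1 = 18.
Hasse bound: |18 − (17+1)| = |0| = 0 ≤ 2√17 ≈ 8.2462 ✓.


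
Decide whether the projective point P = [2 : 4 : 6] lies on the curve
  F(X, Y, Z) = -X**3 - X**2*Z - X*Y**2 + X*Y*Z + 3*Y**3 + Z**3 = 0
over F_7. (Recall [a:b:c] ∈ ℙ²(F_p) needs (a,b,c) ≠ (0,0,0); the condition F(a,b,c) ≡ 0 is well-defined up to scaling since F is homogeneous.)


F(2,4,6) ≡ 0 (mod 7); P is on the curve.

Evaluate F(2, 4, 6) term-by-term (mod 7).
  -X**3 ↦ -1·8·1·1 = -8
  -X**2*Z ↦ -1·4·1·6 = -24
  -X*Y**2 ↦ -1·2·16·1 = -32
  X*Y*Z ↦ 1·2·4·6 = 48
  3*Y**3 ↦ 3·1·64·1 = 192
  Z**3 ↦ 1·1·1·216 = 216
Sum: F(2, 4, 6) = (-8) + (-24) + (-32) + (48) + (192) + (216) = 392.
Reducing mod 7: 392 ≡ 0 (mod 7).
Since F(a, b, c) ≡ 0 (mod 7), P lies on the curve.


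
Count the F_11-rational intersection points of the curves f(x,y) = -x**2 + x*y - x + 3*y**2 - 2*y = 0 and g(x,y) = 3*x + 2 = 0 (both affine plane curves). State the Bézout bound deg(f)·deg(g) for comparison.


Common zeros: ∅; count = 0; Bézout bound = 2.

deg(f) = 2, deg(g) = 1, so Bézout bound = 2.
Scan x ∈ F_11. For each x, list the y ∈ F_11 with f(x, y) ≡ 0 and those with g(x, y) ≡ 0 (mod 11); the common zeros in that column are the intersection.
  x = 0: f ≡ 0 at y ∈ {0, 8}; g ≡ 0 at y ∈ ∅; common: ∅.
  x = 1: f ≡ 0 at y ∈ {1, 3}; g ≡ 0 at y ∈ ∅; common: ∅.
  x = 2: f ≡ 0 at y ∈ ∅; g ≡ 0 at y ∈ ∅; common: ∅.
  x = 3: f ≡ 0 at y ∈ ∅; g ≡ 0 at y ∈ {0, 1, 2, 3, 4, 5, 6, 7, 8, 9, 10}; common: ∅.
  x = 4: f ≡ 0 at y ∈ ∅; g ≡ 0 at y ∈ ∅; common: ∅.
  x = 5: f ≡ 0 at y ∈ ∅; g ≡ 0 at y ∈ ∅; common: ∅.
  x = 6: f ≡ 0 at y ∈ {2, 4}; g ≡ 0 at y ∈ ∅; common: ∅.
  x = 7: f ≡ 0 at y ∈ {5, 8}; g ≡ 0 at y ∈ ∅; common: ∅.
  x = 8: f ≡ 0 at y ∈ {4, 5}; g ≡ 0 at y ∈ ∅; common: ∅.
  x = 9: f ≡ 0 at y ∈ ∅; g ≡ 0 at y ∈ ∅; common: ∅.
  x = 10: f ≡ 0 at y ∈ {0, 1}; g ≡ 0 at y ∈ ∅; common: ∅.
Collecting: common zeros = ∅, so the count is 0.
Comparison with the Bézout bound: 0 ≤ 2 = deg(f)·deg(g), as expected for curves with no common component (the affine F_11-count falls short of the bound because intersections may lie at infinity, over extension fields, or carry multiplicity).


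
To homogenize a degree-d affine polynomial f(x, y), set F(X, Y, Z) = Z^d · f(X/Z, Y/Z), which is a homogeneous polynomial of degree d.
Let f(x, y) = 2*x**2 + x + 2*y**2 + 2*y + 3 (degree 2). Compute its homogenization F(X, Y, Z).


F(X, Y, Z) = 2*X**2 + X*Z + 2*Y**2 + 2*Y*Z + 3*Z**2

deg(f) = 2.
Substitute x = X/Z, y = Y/Z into f, then multiply by Z^2.
  monomial 2·x^2·y^0 ↦ 2·X^2·Y^0·Z^0.
  monomial 1·x^1·y^0 ↦ 1·X^1·Y^0·Z^1.
  monomial 2·x^0·y^2 ↦ 2·X^0·Y^2·Z^0.
  monomial 2·x^0·y^1 ↦ 2·X^0·Y^1·Z^1.
  monomial 3·x^0·y^0 ↦ 3·X^0·Y^0·Z^2.
Collecting: F(X, Y, Z) = 2*X**2 + X*Z + 2*Y**2 + 2*Y*Z + 3*Z**2.


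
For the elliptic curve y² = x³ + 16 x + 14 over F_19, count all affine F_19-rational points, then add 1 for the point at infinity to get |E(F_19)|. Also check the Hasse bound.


Affine points = {(2, 4), (2, 15), (4, 3), (4, 16), (11, 1), (11, 18), (13, 5), (13, 14), (15, 0), (18, 4), (18, 15)}; affine count = 11; |E(F_19)| = 12.

Discriminant check: Δ ∝ 4a³ + 27b² = 4·16³ + 27·14² = 4·4096 + 27·196 ≡ 16 (mod 19). Nonzero ⇒ E is nonsingular.
For each x ∈ F_19, compute rhs = x³ + 16·x + 14 mod 19, then count y ∈ F_19 with y² ≡ rhs.
  x = 0: rhs = 14, matching y values: none (0 points).
  x = 1: rhs = 12, matching y values: none (0 points).
  x = 2: rhs = 16, matching y values: 4, 15 (2 points).
  x = 3: rhs = 13, matching y values: none (0 points).
  x = 4: rhs = 9, matching y values: 3, 16 (2 points).
  x = 5: rhs = 10, matching y values: none (0 points).
  x = 6: rhs = 3, matching y values: none (0 points).
  x = 7: rhs = 13, matching y values: none (0 points).
  x = 8: rhs = 8, matching y values: none (0 points).
  x = 9: rhs = 13, matching y values: none (0 points).
  x = 10: rhs = 15, matching y values: none (0 points).
  x = 11: rhs = 1, matching y values: 1, 18 (2 points).
  x = 12: rhs = 15, matching y values: none (0 points).
  x = 13: rhs = 6, matching y values: 5, 14 (2 points).
  x = 14: rhs = 18, matching y values: none (0 points).
  x = 15: rhs = 0, matching y values: 0 (1 points).
  x = 16: rhs = 15, matching y values: none (0 points).
  x = 17: rhs = 12, matching y values: none (0 points).
  x = 18: rhs = 16, matching y values: 4, 15 (2 points).
Total affine count: 11.
Full point count |E(F_19)| = 11 + 1 = 12.
Hasse bound: |12 − (19+1)| = |-8| = 8 ≤ 2√19 ≈ 8.7178 ✓.


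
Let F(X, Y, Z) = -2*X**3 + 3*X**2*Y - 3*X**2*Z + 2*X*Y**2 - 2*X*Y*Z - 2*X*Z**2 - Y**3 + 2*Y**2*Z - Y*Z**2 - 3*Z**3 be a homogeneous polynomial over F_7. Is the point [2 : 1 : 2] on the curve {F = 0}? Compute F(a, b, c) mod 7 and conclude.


F(2,1,2) ≡ 4 (mod 7); P is NOT on the curve.

Evaluate F(2, 1, 2) term-by-term (mod 7).
  -2*X**3 ↦ -2·8·1·1 = -16
  3*X**2*Y ↦ 3·4·1·1 = 12
  -3*X**2*Z ↦ -3·4·1·2 = -24
  2*X*Y**2 ↦ 2·2·1·1 = 4
  -2*X*Y*Z ↦ -2·2·1·2 = -8
  -2*X*Z**2 ↦ -2·2·1·4 = -16
  -Y**3 ↦ -1·1·1·1 = -1
  2*Y**2*Z ↦ 2·1·1·2 = 4
  -Y*Z**2 ↦ -1·1·1·4 = -4
  -3*Z**3 ↦ -3·1·1·8 = -24
Sum: F(2, 1, 2) = (-16) + (12) + (-24) + (4) + (-8) + (-16) + (-1) + (4) + (-4) + (-24) = -73.
Reducing mod 7: -73 ≡ 4 (mod 7).
Since F(a, b, c) ≡ 4 ≠ 0 (mod 7), P does NOT lie on the curve.


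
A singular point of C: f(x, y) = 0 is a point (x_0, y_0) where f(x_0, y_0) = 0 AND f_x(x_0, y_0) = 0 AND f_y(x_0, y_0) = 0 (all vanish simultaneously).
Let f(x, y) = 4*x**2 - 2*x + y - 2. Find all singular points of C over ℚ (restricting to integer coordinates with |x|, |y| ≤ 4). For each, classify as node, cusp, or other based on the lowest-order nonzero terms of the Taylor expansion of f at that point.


No singular points in the scanned grid; C is smooth there.

Compute partial derivatives:
  f_x = 8*x - 2.
  f_y = 1.
f_y = 1 is a nonzero constant, so f_y never vanishes: no point (x, y) can satisfy f = f_x = f_y = 0. In particular no (x, y) ∈ {−4, ..., 4}² is singular; the curve is smooth.


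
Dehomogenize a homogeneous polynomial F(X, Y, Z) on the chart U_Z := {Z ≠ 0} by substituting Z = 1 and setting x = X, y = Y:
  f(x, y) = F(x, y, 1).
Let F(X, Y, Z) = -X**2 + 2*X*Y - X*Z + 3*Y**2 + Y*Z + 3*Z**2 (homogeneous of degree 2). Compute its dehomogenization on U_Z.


f(x, y) = -x**2 + 2*x*y - x + 3*y**2 + y + 3

On U_Z we set Z = 1. Each monomial c·X^i·Y^j·Z^k in F becomes c·x^i·y^j·1^k = c·x^i·y^j.
Substituting Z = 1: F(X, Y, 1) = -x**2 + 2*x*y - x + 3*y**2 + y + 3.
Note: deg(f) ≤ deg(F) = 2; strict inequality happens when F is divisible by Z (lost terms).


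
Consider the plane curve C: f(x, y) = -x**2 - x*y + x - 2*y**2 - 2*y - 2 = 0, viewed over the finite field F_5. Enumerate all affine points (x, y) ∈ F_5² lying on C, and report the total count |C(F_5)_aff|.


Affine F_5-points: {(2, 1), (2, 2), (3, 1), (3, 4), (4, 3), (4, 4)}; count = 6.

For each of the 25 pairs (x, y) ∈ F_5², evaluate f(x, y) mod 5. Record the zeros.
  x = 0: [0↦3, 1↦4, 2↦1, 3↦4, 4↦3]  zeros at y ∈ ∅
  x = 1: [0↦3, 1↦3, 2↦4, 3↦1, 4↦4]  zeros at y ∈ ∅
  x = 2: [0↦1, 1↦0, 2↦0, 3↦1, 4↦3]  zeros at y ∈ {1, 2}
  x = 3: [0↦2, 1↦0, 2↦4, 3↦4, 4↦0]  zeros at y ∈ {1, 4}
  x = 4: [0↦1, 1↦3, 2↦1, 3↦0, 4↦0]  zeros at y ∈ {3, 4}
Collecting zeros: affine points = {(2, 1), (2, 2), (3, 1), (3, 4), (4, 3), (4, 4)}.
Total count |C(F_5)_aff| = 6.


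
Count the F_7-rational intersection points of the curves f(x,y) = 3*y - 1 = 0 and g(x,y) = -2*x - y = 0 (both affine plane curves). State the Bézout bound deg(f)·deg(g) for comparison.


Common zeros: {(1, 5)}; count = 1; Bézout bound = 1.

deg(f) = 1, deg(g) = 1, so Bézout bound = 1.
Scan x ∈ F_7. For each x, list the y ∈ F_7 with f(x, y) ≡ 0 and those with g(x, y) ≡ 0 (mod 7); the common zeros in that column are the intersection.
  x = 0: f ≡ 0 at y ∈ {5}; g ≡ 0 at y ∈ {0}; common: ∅.
  x = 1: f ≡ 0 at y ∈ {5}; g ≡ 0 at y ∈ {5}; common: {5}.
  x = 2: f ≡ 0 at y ∈ {5}; g ≡ 0 at y ∈ {3}; common: ∅.
  x = 3: f ≡ 0 at y ∈ {5}; g ≡ 0 at y ∈ {1}; common: ∅.
  x = 4: f ≡ 0 at y ∈ {5}; g ≡ 0 at y ∈ {6}; common: ∅.
  x = 5: f ≡ 0 at y ∈ {5}; g ≡ 0 at y ∈ {4}; common: ∅.
  x = 6: f ≡ 0 at y ∈ {5}; g ≡ 0 at y ∈ {2}; common: ∅.
Collecting: common zeros = {(1, 5)}, so the count is 1.
Comparison with the Bézout bound: 1 ≤ 1 = deg(f)·deg(g), as expected for curves with no common component (the bound is attained).


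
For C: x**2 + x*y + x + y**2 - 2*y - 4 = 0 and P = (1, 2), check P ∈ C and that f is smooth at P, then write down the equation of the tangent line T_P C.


Tangent line at P: 5*x + 3*y - 11 = 0.

Step 1: f(1, 2) = 0, so P lies on C.
Step 2: partial derivatives
  f_x(x, y) = 2*x + y + 1, f_y(x, y) = x + 2*y - 2.
  f_x(P) = 5, f_y(P) = 3 (gradient nonzero, so P is smooth).
Step 3: tangent line at P: 5·(x − 1) + 3·(y − 2) = 0.
Expanding: 5*x + 3*y - 11 = 0.


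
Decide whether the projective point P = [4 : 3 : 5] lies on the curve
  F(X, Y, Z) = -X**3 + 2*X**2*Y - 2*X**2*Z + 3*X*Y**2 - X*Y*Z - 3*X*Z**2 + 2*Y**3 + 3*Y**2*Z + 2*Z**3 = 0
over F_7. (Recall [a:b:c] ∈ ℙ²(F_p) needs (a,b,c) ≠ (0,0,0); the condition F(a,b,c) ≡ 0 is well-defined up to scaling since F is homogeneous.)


F(4,3,5) ≡ 3 (mod 7); P is NOT on the curve.

Evaluate F(4, 3, 5) term-by-term (mod 7).
  -X**3 ↦ -1·64·1·1 = -64
  2*X**2*Y ↦ 2·16·3·1 = 96
  -2*X**2*Z ↦ -2·16·1·5 = -160
  3*X*Y**2 ↦ 3·4·9·1 = 108
  -X*Y*Z ↦ -1·4·3·5 = -60
  -3*X*Z**2 ↦ -3·4·1·25 = -300
  2*Y**3 ↦ 2·1·27·1 = 54
  3*Y**2*Z ↦ 3·1·9·5 = 135
  2*Z**3 ↦ 2·1·1·125 = 250
Sum: F(4, 3, 5) = (-64) + (96) + (-160) + (108) + (-60) + (-300) + (54) + (135) + (250) = 59.
Reducing mod 7: 59 ≡ 3 (mod 7).
Since F(a, b, c) ≡ 3 ≠ 0 (mod 7), P does NOT lie on the curve.
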